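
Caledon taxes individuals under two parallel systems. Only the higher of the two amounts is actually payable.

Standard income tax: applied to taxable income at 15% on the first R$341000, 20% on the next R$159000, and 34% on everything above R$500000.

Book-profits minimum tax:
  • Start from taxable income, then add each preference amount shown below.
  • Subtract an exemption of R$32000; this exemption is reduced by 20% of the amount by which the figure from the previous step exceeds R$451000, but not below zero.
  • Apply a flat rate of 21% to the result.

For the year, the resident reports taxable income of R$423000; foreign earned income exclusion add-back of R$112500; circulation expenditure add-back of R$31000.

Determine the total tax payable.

R$117096

Standard income tax:
  R$341000 × 15% = R$51150
  R$82000 × 20% = R$16400
  → R$67550

Book-profits minimum tax:
  Adjusted income: R$423000 + R$112500 + R$31000 = R$566500
  Exemption: R$32000 − 20% × (R$566500 − R$451000) = R$32000 − R$23100 = R$8900
  Base: R$566500 − R$8900 = R$557600
  R$557600 × 21% = R$117096

R$117096 > R$67550, so the book-profits minimum tax is the binding amount.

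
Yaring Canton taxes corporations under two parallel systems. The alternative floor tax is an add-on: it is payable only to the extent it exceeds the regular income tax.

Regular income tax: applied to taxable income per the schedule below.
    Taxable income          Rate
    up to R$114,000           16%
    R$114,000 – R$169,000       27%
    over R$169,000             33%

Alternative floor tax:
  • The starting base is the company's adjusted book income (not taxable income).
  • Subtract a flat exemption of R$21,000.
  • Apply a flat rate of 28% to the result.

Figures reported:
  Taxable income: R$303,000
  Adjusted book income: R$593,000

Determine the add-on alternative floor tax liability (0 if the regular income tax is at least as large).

Regular income tax:
  R$114,000 × 16% = R$18,240
  R$55,000 × 27% = R$14,850
  R$134,000 × 33% = R$44,220
  → R$77,310

Alternative floor tax:
  Base (adjusted book income): R$593,000
  Less exemption R$21,000 → base R$572,000
  R$572,000 × 28% = R$160,160

Excess of alternative floor tax over regular income tax: R$160,160 − R$77,310 = R$82,850.

R$82,850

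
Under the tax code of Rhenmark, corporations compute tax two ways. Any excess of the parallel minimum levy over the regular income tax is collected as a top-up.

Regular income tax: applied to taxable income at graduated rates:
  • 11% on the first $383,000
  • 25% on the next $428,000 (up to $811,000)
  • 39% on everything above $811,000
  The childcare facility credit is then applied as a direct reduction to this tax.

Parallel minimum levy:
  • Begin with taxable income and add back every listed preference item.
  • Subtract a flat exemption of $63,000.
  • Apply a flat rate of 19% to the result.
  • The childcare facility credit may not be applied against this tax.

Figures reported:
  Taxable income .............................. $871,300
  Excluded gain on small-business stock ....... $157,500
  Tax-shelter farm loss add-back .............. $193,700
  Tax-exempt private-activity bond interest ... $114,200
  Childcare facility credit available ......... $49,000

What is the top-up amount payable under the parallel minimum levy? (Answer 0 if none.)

Regular income tax:
  $383,000 × 11% = $42,130
  $428,000 × 25% = $107,000
  $60,300 × 39% = $23,517
  → $172,647
  Less childcare facility credit $49,000 → $123,647

Parallel minimum levy:
  Adjusted income: $871,300 + $157,500 + $193,700 + $114,200 = $1,336,700
  Less exemption $63,000 → base $1,273,700
  $1,273,700 × 19% = $242,003

Excess of parallel minimum levy over regular income tax: $242,003 − $123,647 = $118,356.

$118,356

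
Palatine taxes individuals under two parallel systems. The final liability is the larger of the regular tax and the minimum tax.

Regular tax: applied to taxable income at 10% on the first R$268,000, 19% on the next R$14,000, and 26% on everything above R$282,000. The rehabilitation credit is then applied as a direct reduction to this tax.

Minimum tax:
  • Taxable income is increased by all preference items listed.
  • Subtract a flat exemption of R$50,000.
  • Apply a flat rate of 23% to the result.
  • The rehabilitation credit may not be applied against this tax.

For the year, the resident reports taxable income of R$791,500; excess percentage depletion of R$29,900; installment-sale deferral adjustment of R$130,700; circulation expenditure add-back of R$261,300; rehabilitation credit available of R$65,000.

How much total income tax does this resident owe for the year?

R$267,582

Regular tax:
  R$268,000 × 10% = R$26,800
  R$14,000 × 19% = R$2,660
  R$509,500 × 26% = R$132,470
  → R$161,930
  Less rehabilitation credit R$65,000 → R$96,930

Minimum tax:
  Adjusted income: R$791,500 + R$29,900 + R$130,700 + R$261,300 = R$1,213,400
  Less exemption R$50,000 → base R$1,163,400
  R$1,163,400 × 23% = R$267,582

R$267,582 > R$96,930, so the minimum tax is the binding amount.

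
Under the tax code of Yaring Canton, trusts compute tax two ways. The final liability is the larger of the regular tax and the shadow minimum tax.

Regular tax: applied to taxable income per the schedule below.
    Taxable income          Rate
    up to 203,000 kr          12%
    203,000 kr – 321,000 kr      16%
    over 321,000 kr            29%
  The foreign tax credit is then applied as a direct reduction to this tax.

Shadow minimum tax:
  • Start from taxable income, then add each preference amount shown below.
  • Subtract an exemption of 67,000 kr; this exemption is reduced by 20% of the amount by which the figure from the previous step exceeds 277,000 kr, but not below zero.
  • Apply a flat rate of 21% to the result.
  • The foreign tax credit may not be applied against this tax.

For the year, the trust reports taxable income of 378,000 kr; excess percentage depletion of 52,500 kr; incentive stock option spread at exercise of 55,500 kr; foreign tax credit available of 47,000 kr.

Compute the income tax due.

Regular tax:
  203,000 kr × 12% = 24,360 kr
  118,000 kr × 16% = 18,880 kr
  57,000 kr × 29% = 16,530 kr
  → 59,770 kr
  Less foreign tax credit 47,000 kr → 12,770 kr

Shadow minimum tax:
  Adjusted income: 378,000 kr + 52,500 kr + 55,500 kr = 486,000 kr
  Exemption: 67,000 kr − 20% × (486,000 kr − 277,000 kr) = 67,000 kr − 41,800 kr = 25,200 kr
  Base: 486,000 kr − 25,200 kr = 460,800 kr
  460,800 kr × 21% = 96,768 kr

96,768 kr > 12,770 kr, so the shadow minimum tax is the binding amount.

96,768 kr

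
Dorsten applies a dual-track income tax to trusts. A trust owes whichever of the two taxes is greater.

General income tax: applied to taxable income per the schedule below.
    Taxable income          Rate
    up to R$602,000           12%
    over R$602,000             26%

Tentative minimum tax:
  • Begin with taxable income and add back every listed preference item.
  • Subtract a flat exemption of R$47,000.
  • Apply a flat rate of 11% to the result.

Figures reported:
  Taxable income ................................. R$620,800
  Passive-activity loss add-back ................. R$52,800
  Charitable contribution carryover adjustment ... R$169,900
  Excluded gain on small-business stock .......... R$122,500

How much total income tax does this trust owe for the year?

R$101,090

Tentative minimum tax:
  Adjusted income: R$620,800 + R$52,800 + R$169,900 + R$122,500 = R$966,000
  Less exemption R$47,000 → base R$919,000
  R$919,000 × 11% = R$101,090

General income tax:
  R$602,000 × 12% = R$72,240
  R$18,800 × 26% = R$4,888
  → R$77,128

R$101,090 > R$77,128, so the tentative minimum tax is the binding amount.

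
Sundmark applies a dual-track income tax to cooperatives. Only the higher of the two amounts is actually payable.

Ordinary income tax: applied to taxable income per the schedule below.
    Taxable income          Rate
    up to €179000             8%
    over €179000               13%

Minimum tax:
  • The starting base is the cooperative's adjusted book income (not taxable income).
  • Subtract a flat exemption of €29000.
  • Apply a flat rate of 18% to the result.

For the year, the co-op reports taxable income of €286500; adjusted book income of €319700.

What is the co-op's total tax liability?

Ordinary income tax:
  €179000 × 8% = €14320
  €107500 × 13% = €13975
  → €28295

Minimum tax:
  Base (adjusted book income): €319700
  Less exemption €29000 → base €290700
  €290700 × 18% = €52326

€52326 > €28295, so the minimum tax is the binding amount.

€52326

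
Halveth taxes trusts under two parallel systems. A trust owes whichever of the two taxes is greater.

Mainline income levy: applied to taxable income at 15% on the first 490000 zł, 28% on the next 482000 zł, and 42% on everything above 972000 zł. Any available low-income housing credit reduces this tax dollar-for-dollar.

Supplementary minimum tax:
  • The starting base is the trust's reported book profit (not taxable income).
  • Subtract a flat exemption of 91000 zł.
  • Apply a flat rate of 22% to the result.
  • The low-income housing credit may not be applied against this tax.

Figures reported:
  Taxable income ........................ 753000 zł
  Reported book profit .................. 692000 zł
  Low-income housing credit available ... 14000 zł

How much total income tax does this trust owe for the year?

133140 zł

Mainline income levy:
  490000 zł × 15% = 73500 zł
  263000 zł × 28% = 73640 zł
  → 147140 zł
  Less low-income housing credit 14000 zł → 133140 zł

Supplementary minimum tax:
  Base (reported book profit): 692000 zł
  Less exemption 91000 zł → base 601000 zł
  601000 zł × 22% = 132220 zł

133140 zł > 132220 zł, so the mainline income levy governs.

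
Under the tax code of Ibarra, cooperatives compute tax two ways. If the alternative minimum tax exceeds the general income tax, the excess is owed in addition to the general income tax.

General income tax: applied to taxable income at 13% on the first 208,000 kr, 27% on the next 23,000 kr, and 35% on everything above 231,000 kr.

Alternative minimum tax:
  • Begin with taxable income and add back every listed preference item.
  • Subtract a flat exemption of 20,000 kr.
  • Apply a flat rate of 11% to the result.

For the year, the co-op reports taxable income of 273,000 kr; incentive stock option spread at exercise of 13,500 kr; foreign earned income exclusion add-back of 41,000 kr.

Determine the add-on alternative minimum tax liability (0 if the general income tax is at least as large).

General income tax:
  208,000 kr × 13% = 27,040 kr
  23,000 kr × 27% = 6,210 kr
  42,000 kr × 35% = 14,700 kr
  → 47,950 kr

Alternative minimum tax:
  Adjusted income: 273,000 kr + 13,500 kr + 41,000 kr = 327,500 kr
  Less exemption 20,000 kr → base 307,500 kr
  307,500 kr × 11% = 33,825 kr

33,825 kr ≤ 47,950 kr, so no add-on is due.

0 kr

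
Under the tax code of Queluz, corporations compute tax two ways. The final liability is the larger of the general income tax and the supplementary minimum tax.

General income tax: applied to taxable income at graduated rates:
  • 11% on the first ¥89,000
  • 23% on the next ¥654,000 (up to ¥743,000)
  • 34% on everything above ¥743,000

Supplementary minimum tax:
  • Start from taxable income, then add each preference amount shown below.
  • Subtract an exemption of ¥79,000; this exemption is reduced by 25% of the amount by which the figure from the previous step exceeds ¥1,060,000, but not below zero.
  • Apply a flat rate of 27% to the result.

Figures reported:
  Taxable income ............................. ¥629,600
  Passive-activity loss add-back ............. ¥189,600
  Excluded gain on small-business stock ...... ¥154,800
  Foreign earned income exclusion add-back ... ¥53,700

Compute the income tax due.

Supplementary minimum tax:
  Adjusted income: ¥629,600 + ¥189,600 + ¥154,800 + ¥53,700 = ¥1,027,700
  Exemption: ¥1,027,700 ≤ ¥1,060,000, so full ¥79,000 applies
  Base: ¥1,027,700 − ¥79,000 = ¥948,700
  ¥948,700 × 27% = ¥256,149

General income tax:
  ¥89,000 × 11% = ¥9,790
  ¥540,600 × 23% = ¥124,338
  → ¥134,128

¥256,149 > ¥134,128, so the supplementary minimum tax is the binding amount.

¥256,149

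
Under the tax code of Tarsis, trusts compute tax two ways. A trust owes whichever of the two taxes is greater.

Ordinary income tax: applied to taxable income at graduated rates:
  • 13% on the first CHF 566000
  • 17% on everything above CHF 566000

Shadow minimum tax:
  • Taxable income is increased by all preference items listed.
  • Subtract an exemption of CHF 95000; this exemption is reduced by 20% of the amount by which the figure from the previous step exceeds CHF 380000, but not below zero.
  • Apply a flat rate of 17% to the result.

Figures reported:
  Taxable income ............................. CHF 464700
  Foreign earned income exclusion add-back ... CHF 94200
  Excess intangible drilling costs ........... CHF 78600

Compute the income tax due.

CHF 100980

Shadow minimum tax:
  Adjusted income: CHF 464700 + CHF 94200 + CHF 78600 = CHF 637500
  Exemption: CHF 95000 − 20% × (CHF 637500 − CHF 380000) = CHF 95000 − CHF 51500 = CHF 43500
  Base: CHF 637500 − CHF 43500 = CHF 594000
  CHF 594000 × 17% = CHF 100980

Ordinary income tax:
  CHF 464700 × 13% = CHF 60411

CHF 100980 > CHF 60411, so the shadow minimum tax is the binding amount.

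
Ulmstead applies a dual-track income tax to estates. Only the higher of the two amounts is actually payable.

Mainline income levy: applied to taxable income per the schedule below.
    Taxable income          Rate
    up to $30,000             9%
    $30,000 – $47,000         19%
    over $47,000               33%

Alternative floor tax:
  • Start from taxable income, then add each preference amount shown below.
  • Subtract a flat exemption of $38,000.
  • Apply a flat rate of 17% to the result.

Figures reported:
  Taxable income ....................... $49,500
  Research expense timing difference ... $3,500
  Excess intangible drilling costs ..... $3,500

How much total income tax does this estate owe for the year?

Alternative floor tax:
  Adjusted income: $49,500 + $3,500 + $3,500 = $56,500
  Less exemption $38,000 → base $18,500
  $18,500 × 17% = $3,145

Mainline income levy:
  $30,000 × 9% = $2,700
  $17,000 × 19% = $3,230
  $2,500 × 33% = $825
  → $6,755

$6,755 > $3,145, so the mainline income levy governs.

$6,755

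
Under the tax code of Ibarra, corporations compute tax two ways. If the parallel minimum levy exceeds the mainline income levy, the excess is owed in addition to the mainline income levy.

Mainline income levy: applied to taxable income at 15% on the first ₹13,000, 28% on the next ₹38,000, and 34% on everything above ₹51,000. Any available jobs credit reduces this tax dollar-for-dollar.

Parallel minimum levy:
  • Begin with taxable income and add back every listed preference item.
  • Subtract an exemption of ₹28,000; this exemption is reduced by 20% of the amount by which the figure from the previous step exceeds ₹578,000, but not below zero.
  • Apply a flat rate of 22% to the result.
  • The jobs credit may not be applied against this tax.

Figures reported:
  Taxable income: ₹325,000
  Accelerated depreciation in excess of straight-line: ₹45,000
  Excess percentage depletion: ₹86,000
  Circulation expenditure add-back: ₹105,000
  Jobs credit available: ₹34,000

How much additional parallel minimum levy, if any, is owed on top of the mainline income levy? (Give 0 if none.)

Mainline income levy:
  ₹13,000 × 15% = ₹1,950
  ₹38,000 × 28% = ₹10,640
  ₹274,000 × 34% = ₹93,160
  → ₹105,750
  Less jobs credit ₹34,000 → ₹71,750

Parallel minimum levy:
  Adjusted income: ₹325,000 + ₹45,000 + ₹86,000 + ₹105,000 = ₹561,000
  Exemption: ₹561,000 ≤ ₹578,000, so full ₹28,000 applies
  Base: ₹561,000 − ₹28,000 = ₹533,000
  ₹533,000 × 22% = ₹117,260

Excess of parallel minimum levy over mainline income levy: ₹117,260 − ₹71,750 = ₹45,510.

₹45,510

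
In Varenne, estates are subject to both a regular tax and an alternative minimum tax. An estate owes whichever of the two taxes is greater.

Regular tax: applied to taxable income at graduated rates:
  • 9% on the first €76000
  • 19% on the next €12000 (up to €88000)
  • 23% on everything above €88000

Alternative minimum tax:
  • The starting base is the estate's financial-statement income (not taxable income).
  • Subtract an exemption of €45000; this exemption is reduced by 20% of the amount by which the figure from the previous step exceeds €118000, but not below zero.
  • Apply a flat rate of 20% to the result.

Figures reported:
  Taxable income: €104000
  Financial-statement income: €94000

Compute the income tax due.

€12800

Alternative minimum tax:
  Base (financial-statement income): €94000
  Exemption: €94000 ≤ €118000, so full €45000 applies
  Base: €94000 − €45000 = €49000
  €49000 × 20% = €9800

Regular tax:
  €76000 × 9% = €6840
  €12000 × 19% = €2280
  €16000 × 23% = €3680
  → €12800

€12800 > €9800, so the regular tax governs.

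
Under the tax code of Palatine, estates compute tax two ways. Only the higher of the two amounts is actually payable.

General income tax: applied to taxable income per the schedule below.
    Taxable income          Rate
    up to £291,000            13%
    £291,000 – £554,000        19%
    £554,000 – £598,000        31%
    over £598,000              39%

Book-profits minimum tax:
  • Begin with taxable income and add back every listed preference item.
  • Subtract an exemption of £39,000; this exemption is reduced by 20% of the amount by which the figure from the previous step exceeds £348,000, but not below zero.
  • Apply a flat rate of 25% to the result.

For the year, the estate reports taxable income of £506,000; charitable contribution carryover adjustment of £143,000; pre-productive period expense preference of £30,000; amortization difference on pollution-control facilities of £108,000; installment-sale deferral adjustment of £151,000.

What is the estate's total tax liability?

£234,500

Book-profits minimum tax:
  Adjusted income: £506,000 + £143,000 + £30,000 + £108,000 + £151,000 = £938,000
  Exemption: 20% × (£938,000 − £348,000) = £118,000 ≥ £39,000, so the exemption is fully phased out
  Base: £938,000 − £0 = £938,000
  £938,000 × 25% = £234,500

General income tax:
  £291,000 × 13% = £37,830
  £215,000 × 19% = £40,850
  → £78,680

£234,500 > £78,680, so the book-profits minimum tax is the binding amount.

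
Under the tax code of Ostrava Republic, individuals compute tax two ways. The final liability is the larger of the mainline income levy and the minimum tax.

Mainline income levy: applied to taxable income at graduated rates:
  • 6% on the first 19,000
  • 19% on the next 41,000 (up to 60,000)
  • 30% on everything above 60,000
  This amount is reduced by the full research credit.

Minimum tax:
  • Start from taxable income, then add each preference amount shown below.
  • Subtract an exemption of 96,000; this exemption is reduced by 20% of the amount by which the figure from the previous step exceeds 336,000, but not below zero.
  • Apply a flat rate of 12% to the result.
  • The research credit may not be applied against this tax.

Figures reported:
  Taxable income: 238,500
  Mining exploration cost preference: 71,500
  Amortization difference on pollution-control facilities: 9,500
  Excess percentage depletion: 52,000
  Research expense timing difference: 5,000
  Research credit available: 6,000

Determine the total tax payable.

56,480

Minimum tax:
  Adjusted income: 238,500 + 71,500 + 9,500 + 52,000 + 5,000 = 376,500
  Exemption: 96,000 − 20% × (376,500 − 336,000) = 96,000 − 8,100 = 87,900
  Base: 376,500 − 87,900 = 288,600
  288,600 × 12% = 34,632

Mainline income levy:
  19,000 × 6% = 1,140
  41,000 × 19% = 7,790
  178,500 × 30% = 53,550
  → 62,480
  Less research credit 6,000 → 56,480

56,480 > 34,632, so the mainline income levy governs.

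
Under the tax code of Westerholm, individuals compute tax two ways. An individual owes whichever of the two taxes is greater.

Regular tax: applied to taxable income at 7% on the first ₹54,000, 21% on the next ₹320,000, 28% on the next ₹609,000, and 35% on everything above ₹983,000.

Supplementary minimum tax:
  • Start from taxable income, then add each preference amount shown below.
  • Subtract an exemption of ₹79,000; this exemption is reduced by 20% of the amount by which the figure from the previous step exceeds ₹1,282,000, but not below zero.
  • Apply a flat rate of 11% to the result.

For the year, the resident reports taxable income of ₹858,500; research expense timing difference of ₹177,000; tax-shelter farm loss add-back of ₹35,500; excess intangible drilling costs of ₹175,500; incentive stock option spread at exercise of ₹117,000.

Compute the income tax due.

₹206,640

Supplementary minimum tax:
  Adjusted income: ₹858,500 + ₹177,000 + ₹35,500 + ₹175,500 + ₹117,000 = ₹1,363,500
  Exemption: ₹79,000 − 20% × (₹1,363,500 − ₹1,282,000) = ₹79,000 − ₹16,300 = ₹62,700
  Base: ₹1,363,500 − ₹62,700 = ₹1,300,800
  ₹1,300,800 × 11% = ₹143,088

Regular tax:
  ₹54,000 × 7% = ₹3,780
  ₹320,000 × 21% = ₹67,200
  ₹484,500 × 28% = ₹135,660
  → ₹206,640

₹206,640 > ₹143,088, so the regular tax governs.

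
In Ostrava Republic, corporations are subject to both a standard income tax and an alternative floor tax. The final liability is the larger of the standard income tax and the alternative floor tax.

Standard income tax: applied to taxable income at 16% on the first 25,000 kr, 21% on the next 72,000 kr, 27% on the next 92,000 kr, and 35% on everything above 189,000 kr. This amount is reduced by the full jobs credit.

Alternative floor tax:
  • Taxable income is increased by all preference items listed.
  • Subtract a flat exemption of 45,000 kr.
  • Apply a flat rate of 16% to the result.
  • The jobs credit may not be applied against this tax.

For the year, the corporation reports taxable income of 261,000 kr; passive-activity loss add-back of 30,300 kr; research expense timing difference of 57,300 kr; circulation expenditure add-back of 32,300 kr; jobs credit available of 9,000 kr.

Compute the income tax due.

60,160 kr

Standard income tax:
  25,000 kr × 16% = 4,000 kr
  72,000 kr × 21% = 15,120 kr
  92,000 kr × 27% = 24,840 kr
  72,000 kr × 35% = 25,200 kr
  → 69,160 kr
  Less jobs credit 9,000 kr → 60,160 kr

Alternative floor tax:
  Adjusted income: 261,000 kr + 30,300 kr + 57,300 kr + 32,300 kr = 380,900 kr
  Less exemption 45,000 kr → base 335,900 kr
  335,900 kr × 16% = 53,744 kr

60,160 kr > 53,744 kr, so the standard income tax governs.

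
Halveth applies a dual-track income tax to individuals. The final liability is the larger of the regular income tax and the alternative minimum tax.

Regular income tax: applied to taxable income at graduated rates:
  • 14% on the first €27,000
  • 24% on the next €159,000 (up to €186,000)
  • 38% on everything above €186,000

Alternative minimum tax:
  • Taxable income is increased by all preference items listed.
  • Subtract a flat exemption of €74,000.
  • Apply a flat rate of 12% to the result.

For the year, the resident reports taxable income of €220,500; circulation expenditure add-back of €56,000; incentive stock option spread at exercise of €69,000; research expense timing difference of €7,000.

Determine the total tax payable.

€55,050

Regular income tax:
  €27,000 × 14% = €3,780
  €159,000 × 24% = €38,160
  €34,500 × 38% = €13,110
  → €55,050

Alternative minimum tax:
  Adjusted income: €220,500 + €56,000 + €69,000 + €7,000 = €352,500
  Less exemption €74,000 → base €278,500
  €278,500 × 12% = €33,420

€55,050 > €33,420, so the regular income tax governs.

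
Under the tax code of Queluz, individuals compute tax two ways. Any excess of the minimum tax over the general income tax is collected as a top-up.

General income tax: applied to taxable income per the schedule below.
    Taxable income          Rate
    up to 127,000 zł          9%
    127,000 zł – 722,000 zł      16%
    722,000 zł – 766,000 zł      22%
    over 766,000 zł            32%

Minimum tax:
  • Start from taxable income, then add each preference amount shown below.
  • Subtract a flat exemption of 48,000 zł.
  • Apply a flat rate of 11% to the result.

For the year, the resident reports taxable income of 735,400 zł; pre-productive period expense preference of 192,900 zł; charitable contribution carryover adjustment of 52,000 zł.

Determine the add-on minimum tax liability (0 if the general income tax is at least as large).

0 zł

Minimum tax:
  Adjusted income: 735,400 zł + 192,900 zł + 52,000 zł = 980,300 zł
  Less exemption 48,000 zł → base 932,300 zł
  932,300 zł × 11% = 102,553 zł

General income tax:
  127,000 zł × 9% = 11,430 zł
  595,000 zł × 16% = 95,200 zł
  13,400 zł × 22% = 2,948 zł
  → 109,578 zł

102,553 zł ≤ 109,578 zł, so no add-on is due.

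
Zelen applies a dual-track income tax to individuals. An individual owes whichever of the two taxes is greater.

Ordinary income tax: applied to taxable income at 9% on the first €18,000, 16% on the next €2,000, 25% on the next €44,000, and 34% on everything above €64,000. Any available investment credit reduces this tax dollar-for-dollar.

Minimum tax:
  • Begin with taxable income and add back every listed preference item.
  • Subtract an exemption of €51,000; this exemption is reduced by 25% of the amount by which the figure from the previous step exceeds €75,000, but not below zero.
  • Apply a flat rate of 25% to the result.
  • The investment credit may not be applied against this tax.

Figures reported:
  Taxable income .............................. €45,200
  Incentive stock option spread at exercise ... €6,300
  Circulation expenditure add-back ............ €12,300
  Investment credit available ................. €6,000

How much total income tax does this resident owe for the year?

Minimum tax:
  Adjusted income: €45,200 + €6,300 + €12,300 = €63,800
  Exemption: €63,800 ≤ €75,000, so full €51,000 applies
  Base: €63,800 − €51,000 = €12,800
  €12,800 × 25% = €3,200

Ordinary income tax:
  €18,000 × 9% = €1,620
  €2,000 × 16% = €320
  €25,200 × 25% = €6,300
  → €8,240
  Less investment credit €6,000 → €2,240

€3,200 > €2,240, so the minimum tax is the binding amount.

€3,200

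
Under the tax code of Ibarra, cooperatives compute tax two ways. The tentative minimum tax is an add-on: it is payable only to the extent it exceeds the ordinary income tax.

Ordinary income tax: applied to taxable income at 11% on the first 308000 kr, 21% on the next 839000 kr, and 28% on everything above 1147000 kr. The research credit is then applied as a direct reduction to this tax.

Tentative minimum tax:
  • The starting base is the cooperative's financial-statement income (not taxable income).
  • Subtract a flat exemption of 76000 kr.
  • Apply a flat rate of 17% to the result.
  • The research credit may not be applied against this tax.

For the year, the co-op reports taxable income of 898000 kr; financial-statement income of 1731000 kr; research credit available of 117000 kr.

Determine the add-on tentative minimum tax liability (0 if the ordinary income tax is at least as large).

240570 kr

Ordinary income tax:
  308000 kr × 11% = 33880 kr
  590000 kr × 21% = 123900 kr
  → 157780 kr
  Less research credit 117000 kr → 40780 kr

Tentative minimum tax:
  Base (financial-statement income): 1731000 kr
  Less exemption 76000 kr → base 1655000 kr
  1655000 kr × 17% = 281350 kr

Excess of tentative minimum tax over ordinary income tax: 281350 kr − 40780 kr = 240570 kr.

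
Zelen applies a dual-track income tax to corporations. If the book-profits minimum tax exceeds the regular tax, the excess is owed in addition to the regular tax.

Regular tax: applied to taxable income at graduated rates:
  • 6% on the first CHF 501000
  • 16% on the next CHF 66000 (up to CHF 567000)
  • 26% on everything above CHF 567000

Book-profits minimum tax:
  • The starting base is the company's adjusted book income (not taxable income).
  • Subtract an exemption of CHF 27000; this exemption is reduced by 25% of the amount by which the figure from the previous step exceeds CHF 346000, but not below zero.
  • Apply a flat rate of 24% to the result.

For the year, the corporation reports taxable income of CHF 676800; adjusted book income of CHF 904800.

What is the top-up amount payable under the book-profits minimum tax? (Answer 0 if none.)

CHF 147984

Book-profits minimum tax:
  Base (adjusted book income): CHF 904800
  Exemption: 25% × (CHF 904800 − CHF 346000) = CHF 139700 ≥ CHF 27000, so the exemption is fully phased out
  Base: CHF 904800 − CHF 0 = CHF 904800
  CHF 904800 × 24% = CHF 217152

Regular tax:
  CHF 501000 × 6% = CHF 30060
  CHF 66000 × 16% = CHF 10560
  CHF 109800 × 26% = CHF 28548
  → CHF 69168

Excess of book-profits minimum tax over regular tax: CHF 217152 − CHF 69168 = CHF 147984.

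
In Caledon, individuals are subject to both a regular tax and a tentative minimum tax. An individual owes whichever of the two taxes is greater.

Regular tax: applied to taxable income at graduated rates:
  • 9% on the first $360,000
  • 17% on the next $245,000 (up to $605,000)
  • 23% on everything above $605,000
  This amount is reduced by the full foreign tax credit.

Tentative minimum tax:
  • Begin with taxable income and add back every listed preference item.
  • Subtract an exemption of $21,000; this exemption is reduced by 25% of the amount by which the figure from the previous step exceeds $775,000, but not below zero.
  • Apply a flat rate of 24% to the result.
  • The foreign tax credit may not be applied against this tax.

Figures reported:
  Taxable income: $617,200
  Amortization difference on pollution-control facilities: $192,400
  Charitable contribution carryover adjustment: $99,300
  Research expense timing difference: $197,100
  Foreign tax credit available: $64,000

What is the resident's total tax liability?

Regular tax:
  $360,000 × 9% = $32,400
  $245,000 × 17% = $41,650
  $12,200 × 23% = $2,806
  → $76,856
  Less foreign tax credit $64,000 → $12,856

Tentative minimum tax:
  Adjusted income: $617,200 + $192,400 + $99,300 + $197,100 = $1,106,000
  Exemption: 25% × ($1,106,000 − $775,000) = $82,750 ≥ $21,000, so the exemption is fully phased out
  Base: $1,106,000 − $0 = $1,106,000
  $1,106,000 × 24% = $265,440

$265,440 > $12,856, so the tentative minimum tax is the binding amount.

$265,440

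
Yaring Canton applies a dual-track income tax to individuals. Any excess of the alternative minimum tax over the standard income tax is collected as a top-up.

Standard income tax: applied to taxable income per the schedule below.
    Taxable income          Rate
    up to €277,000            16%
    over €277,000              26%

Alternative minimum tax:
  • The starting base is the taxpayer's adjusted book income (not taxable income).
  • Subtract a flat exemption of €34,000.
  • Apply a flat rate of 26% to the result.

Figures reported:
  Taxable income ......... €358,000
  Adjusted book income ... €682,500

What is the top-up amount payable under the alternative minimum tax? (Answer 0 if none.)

€103,230

Standard income tax:
  €277,000 × 16% = €44,320
  €81,000 × 26% = €21,060
  → €65,380

Alternative minimum tax:
  Base (adjusted book income): €682,500
  Less exemption €34,000 → base €648,500
  €648,500 × 26% = €168,610

Excess of alternative minimum tax over standard income tax: €168,610 − €65,380 = €103,230.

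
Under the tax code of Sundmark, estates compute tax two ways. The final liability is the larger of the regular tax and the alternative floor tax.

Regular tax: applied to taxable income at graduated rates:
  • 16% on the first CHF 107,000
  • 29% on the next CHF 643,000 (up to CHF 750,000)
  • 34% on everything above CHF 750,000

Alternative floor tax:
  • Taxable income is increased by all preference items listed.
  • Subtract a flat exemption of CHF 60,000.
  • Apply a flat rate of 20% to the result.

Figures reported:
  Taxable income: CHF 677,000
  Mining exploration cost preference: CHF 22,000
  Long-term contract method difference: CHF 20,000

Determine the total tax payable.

Regular tax:
  CHF 107,000 × 16% = CHF 17,120
  CHF 570,000 × 29% = CHF 165,300
  → CHF 182,420

Alternative floor tax:
  Adjusted income: CHF 677,000 + CHF 22,000 + CHF 20,000 = CHF 719,000
  Less exemption CHF 60,000 → base CHF 659,000
  CHF 659,000 × 20% = CHF 131,800

CHF 182,420 > CHF 131,800, so the regular tax governs.

CHF 182,420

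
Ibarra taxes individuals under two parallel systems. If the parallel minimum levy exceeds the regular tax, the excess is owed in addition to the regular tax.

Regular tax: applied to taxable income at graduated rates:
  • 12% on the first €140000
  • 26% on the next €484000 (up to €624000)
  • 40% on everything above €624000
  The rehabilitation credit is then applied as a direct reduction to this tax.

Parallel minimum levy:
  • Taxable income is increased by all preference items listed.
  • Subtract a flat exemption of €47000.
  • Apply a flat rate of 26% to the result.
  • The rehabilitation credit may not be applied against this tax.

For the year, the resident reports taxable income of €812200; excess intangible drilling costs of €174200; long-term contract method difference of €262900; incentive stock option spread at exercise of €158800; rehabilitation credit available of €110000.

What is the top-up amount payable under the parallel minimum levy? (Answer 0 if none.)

Parallel minimum levy:
  Adjusted income: €812200 + €174200 + €262900 + €158800 = €1408100
  Less exemption €47000 → base €1361100
  €1361100 × 26% = €353886

Regular tax:
  €140000 × 12% = €16800
  €484000 × 26% = €125840
  €188200 × 40% = €75280
  → €217920
  Less rehabilitation credit €110000 → €107920

Excess of parallel minimum levy over regular tax: €353886 − €107920 = €245966.

€245966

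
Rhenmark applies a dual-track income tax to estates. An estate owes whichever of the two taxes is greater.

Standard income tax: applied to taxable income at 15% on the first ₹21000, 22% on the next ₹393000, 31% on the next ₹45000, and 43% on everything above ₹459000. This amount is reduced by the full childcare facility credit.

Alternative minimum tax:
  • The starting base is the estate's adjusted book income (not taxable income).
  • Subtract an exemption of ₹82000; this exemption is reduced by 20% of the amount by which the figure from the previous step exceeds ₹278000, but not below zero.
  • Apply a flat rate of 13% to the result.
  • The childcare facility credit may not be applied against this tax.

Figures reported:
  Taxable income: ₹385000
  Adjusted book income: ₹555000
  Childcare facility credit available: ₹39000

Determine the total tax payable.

Alternative minimum tax:
  Base (adjusted book income): ₹555000
  Exemption: ₹82000 − 20% × (₹555000 − ₹278000) = ₹82000 − ₹55400 = ₹26600
  Base: ₹555000 − ₹26600 = ₹528400
  ₹528400 × 13% = ₹68692

Standard income tax:
  ₹21000 × 15% = ₹3150
  ₹364000 × 22% = ₹80080
  → ₹83230
  Less childcare facility credit ₹39000 → ₹44230

₹68692 > ₹44230, so the alternative minimum tax is the binding amount.

₹68692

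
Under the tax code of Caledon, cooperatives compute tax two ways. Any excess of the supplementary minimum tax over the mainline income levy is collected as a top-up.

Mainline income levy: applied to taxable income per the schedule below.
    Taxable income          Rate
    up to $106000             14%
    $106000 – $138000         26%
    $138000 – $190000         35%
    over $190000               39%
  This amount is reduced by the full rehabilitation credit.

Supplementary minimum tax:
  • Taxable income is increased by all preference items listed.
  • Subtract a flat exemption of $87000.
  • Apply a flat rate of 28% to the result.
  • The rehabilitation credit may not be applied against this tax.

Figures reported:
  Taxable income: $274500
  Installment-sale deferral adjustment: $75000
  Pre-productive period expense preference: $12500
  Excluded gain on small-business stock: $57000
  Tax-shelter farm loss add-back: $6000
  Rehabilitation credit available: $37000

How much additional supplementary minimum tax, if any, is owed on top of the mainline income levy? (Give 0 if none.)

$57325

Mainline income levy:
  $106000 × 14% = $14840
  $32000 × 26% = $8320
  $52000 × 35% = $18200
  $84500 × 39% = $32955
  → $74315
  Less rehabilitation credit $37000 → $37315

Supplementary minimum tax:
  Adjusted income: $274500 + $75000 + $12500 + $57000 + $6000 = $425000
  Less exemption $87000 → base $338000
  $338000 × 28% = $94640

Excess of supplementary minimum tax over mainline income levy: $94640 − $37315 = $57325.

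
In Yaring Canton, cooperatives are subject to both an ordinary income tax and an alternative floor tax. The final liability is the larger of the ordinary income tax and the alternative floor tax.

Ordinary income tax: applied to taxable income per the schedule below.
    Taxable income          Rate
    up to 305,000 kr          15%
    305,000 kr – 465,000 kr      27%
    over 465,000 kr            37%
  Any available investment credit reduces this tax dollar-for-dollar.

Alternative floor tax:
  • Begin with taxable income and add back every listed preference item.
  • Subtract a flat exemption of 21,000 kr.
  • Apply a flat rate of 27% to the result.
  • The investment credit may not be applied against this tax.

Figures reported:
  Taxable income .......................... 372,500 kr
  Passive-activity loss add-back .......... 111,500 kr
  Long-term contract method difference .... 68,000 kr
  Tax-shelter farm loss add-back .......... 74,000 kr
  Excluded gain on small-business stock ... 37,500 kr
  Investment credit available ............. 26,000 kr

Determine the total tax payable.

173,475 kr

Alternative floor tax:
  Adjusted income: 372,500 kr + 111,500 kr + 68,000 kr + 74,000 kr + 37,500 kr = 663,500 kr
  Less exemption 21,000 kr → base 642,500 kr
  642,500 kr × 27% = 173,475 kr

Ordinary income tax:
  305,000 kr × 15% = 45,750 kr
  67,500 kr × 27% = 18,225 kr
  → 63,975 kr
  Less investment credit 26,000 kr → 37,975 kr

173,475 kr > 37,975 kr, so the alternative floor tax is the binding amount.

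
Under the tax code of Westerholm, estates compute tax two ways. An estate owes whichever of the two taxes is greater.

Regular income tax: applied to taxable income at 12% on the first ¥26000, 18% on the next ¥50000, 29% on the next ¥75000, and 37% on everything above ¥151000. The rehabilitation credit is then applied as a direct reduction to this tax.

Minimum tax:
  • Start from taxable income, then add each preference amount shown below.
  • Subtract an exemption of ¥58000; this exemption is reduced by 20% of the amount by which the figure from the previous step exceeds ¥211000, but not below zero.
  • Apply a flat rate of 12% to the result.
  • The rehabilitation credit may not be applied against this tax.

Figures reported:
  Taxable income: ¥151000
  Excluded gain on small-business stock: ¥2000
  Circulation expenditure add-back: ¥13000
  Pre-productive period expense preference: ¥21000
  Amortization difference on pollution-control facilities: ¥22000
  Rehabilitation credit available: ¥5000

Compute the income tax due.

Minimum tax:
  Adjusted income: ¥151000 + ¥2000 + ¥13000 + ¥21000 + ¥22000 = ¥209000
  Exemption: ¥209000 ≤ ¥211000, so full ¥58000 applies
  Base: ¥209000 − ¥58000 = ¥151000
  ¥151000 × 12% = ¥18120

Regular income tax:
  ¥26000 × 12% = ¥3120
  ¥50000 × 18% = ¥9000
  ¥75000 × 29% = ¥21750
  → ¥33870
  Less rehabilitation credit ¥5000 → ¥28870

¥28870 > ¥18120, so the regular income tax governs.

¥28870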